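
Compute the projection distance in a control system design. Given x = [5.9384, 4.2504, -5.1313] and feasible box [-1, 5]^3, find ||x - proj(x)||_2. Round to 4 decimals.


Project each component onto [-1, 5].
clip(5.9384) = 5.0, clip(4.2504) = 4.2504, clip(-5.1313) = -1.0
Projection = [5.0, 4.2504, -1.0]
Squared diffs: [0.8806, 0.0, 17.0676]
Distance = sqrt(17.9482) = 4.2365


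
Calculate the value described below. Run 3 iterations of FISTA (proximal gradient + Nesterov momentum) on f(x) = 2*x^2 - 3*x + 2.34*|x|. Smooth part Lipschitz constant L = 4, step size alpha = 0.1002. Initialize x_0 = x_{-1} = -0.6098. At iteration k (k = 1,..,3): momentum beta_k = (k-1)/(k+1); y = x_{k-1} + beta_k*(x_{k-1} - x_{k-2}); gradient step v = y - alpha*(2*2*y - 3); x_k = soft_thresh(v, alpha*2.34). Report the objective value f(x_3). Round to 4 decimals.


FISTA on f(x) = 2*x^2 - 3*x + 2.34*|x|
L = 4, alpha = 0.1002
Iteration 1: beta = 0.0, y = -0.6098 + 0.0*(-0.6098 + 0.6098) = -0.6098
  grad(y) = -5.4392, v = y - alpha*grad = -0.0648
  prox(v) = soft_thresh(-0.0648, 0.2345) = 0.0
Iteration 2: beta = 0.3333, y = 0.0 + 0.3333*(0.0 + 0.6098) = 0.2033
  grad(y) = -2.1869, v = y - alpha*grad = 0.4224
  prox(v) = soft_thresh(0.4224, 0.2345) = 0.1879
Iteration 3: beta = 0.5, y = 0.1879 + 0.5*(0.1879 - 0.0) = 0.2819
  grad(y) = -1.8724, v = y - alpha*grad = 0.4695
  prox(v) = soft_thresh(0.4695, 0.2345) = 0.235
f(x_3) = 2*0.235^2 - 3*0.235 + 2.34*|0.235| = -0.0446


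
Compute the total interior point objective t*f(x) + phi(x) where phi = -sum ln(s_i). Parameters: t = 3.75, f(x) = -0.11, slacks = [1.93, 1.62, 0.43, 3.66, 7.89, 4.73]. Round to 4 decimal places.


Step 1: Compute log-barrier.
ln values: [0.6575, 0.4824, -0.844, 1.2975, 2.0656, 1.5539]
phi = -(0.6575 + 0.4824 - 0.844 + 1.2975 + 2.0656 + 1.5539) = -5.213
Step 2: Compute augmented objective.
t*f(x) = 3.75*-0.11 = -0.4125
Total = -0.4125 - 5.213 = -5.6255


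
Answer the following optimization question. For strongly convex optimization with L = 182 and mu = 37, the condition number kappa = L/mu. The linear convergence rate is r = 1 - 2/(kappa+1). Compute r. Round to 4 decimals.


Step 1: Compute the condition number.
kappa = L/mu = 182/37 = 4.9189
Step 2: Compute the convergence rate.
r = 1 - 2/(kappa + 1) = 1 - 2*mu/(L + mu) = (L - mu)/(L + mu) = 145/219 = 0.6621


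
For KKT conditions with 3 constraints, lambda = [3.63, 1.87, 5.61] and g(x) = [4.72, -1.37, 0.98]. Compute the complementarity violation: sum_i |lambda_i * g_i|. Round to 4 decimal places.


KKT complementary slackness check:
lambda_1 * g_1 = 3.63 * 4.72 = 17.1336
lambda_2 * g_2 = 1.87 * -1.37 = -2.5619
lambda_3 * g_3 = 5.61 * 0.98 = 5.4978
Total violation = 17.1336 + 2.5619 + 5.4978 = 25.1933


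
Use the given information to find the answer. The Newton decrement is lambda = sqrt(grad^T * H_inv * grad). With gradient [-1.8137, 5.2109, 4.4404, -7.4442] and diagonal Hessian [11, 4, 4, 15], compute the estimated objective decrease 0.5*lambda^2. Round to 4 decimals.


Step 1: H is diagonal, so H^(-1) * g = [-0.1649, 1.3027, 1.1101, -0.4963].
Step 2: g^T H^(-1) g = sum_i g_i^2 / H_ii
  = (-1.8137)^2/11 + (5.2109)^2/4 + (4.4404)^2/4 + (-7.4442)^2/15
  = 0.299 + 6.7884 + 4.9293 + 3.6944 = 15.7111
Step 3: Objective decrease = 0.5 * g^T H^(-1) g = 7.8556


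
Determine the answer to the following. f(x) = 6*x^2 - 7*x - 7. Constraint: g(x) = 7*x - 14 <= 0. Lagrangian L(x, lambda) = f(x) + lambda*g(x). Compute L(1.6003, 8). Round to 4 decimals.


Step 1: Evaluate f(x).
f(1.6003) = 6*1.6003^2 - 7*1.6003 - 7 = -2.8363
Step 2: Evaluate g(x).
g(1.6003) = 7*1.6003 - 14 = -2.7979
Step 3: Compute Lagrangian.
L = -2.8363 + 8*-2.7979 = -25.2195


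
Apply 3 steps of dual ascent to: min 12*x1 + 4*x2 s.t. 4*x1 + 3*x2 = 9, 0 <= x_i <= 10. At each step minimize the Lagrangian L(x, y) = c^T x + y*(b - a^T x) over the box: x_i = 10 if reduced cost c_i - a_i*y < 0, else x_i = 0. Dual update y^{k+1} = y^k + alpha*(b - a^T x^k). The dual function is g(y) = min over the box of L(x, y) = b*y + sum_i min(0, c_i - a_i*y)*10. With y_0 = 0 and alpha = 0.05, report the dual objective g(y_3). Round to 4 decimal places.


Dual ascent for LP: min 12*x1 + 4*x2, 4*x1 + 3*x2 = 9, 0 <= x_i <= 10
Step 1: y^k = 0.0, reduced costs: (12.0, 4.0)
  x^k = (0.0, 0.0), subgradient = b - a^T x = 9.0
  y^{k+1} = 0.0 + 0.05*9.0 = 0.45
Step 2: y^k = 0.45, reduced costs: (10.2, 2.65)
  x^k = (0.0, 0.0), subgradient = b - a^T x = 9.0
  y^{k+1} = 0.45 + 0.05*9.0 = 0.9
Step 3: y^k = 0.9, reduced costs: (8.4, 1.3)
  x^k = (0.0, 0.0), subgradient = b - a^T x = 9.0
  y^{k+1} = 0.9 + 0.05*9.0 = 1.35
Dual objective at y_3 = 1.35: reduced costs (6.6, -0.05), box minimizer x = (0.0, 10.0)
g(y_3) = b*y + (c1 - a1*y)*x1 + (c2 - a2*y)*x2 = 9*1.35 + 6.6*0.0 + (-0.05)*10.0 = 12.15 + 0.0 - 0.5 = 11.65


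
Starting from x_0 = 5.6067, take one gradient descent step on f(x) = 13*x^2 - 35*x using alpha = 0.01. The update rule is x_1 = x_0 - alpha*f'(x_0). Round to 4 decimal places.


We compute the gradient at x_0 and apply the update.
f'(x) = 26*x - 35
f'(5.6067) = 26*5.6067 - 35 = 110.7742
x_1 = 5.6067 - 0.01*110.7742 = 4.499


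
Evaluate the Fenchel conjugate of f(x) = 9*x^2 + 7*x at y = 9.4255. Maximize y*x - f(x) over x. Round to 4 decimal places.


f*(y) = sup_x {y*x - a*x^2 - b*x} = sup_x {(y-b)*x - a*x^2}
FOC: (y - b) - 2a*x = 0 => x* = (y - b)/(2a)
x* = (9.4255 - 7)/(2*9) = 0.1348
f*(9.4255) = (y-b)^2/(4a) = (9.4255 - 7)^2/(4*9)
= 5.8831/36 = 0.1634


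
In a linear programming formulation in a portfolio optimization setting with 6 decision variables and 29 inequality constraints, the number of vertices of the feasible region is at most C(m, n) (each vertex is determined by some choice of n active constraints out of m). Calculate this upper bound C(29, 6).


Each vertex corresponds to some choice of n active constraints out of m, so the number of vertices is at most C(m, n) = m! / (n!(m-n)!).
m = 29, n = 6
Numerator: 29 * 28 * 27 * 26 * 25 * 24
Denominator: 6! = 720
C(29, 6) = 475020


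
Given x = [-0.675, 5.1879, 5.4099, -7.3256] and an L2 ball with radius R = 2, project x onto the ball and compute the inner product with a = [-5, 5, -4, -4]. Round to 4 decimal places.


Step 1: Compute ||x|| (intermediates to 6 decimals).
||x|| = sqrt((-0.675)^2 + 5.1879^2 + 5.4099^2 + (-7.3256)^2) = 10.502446
Step 2: Project.
Since ||x|| > R, scale = R/||x|| = 2/10.502446 = 0.190432, proj(x) = scale * x
proj(x) = [-0.128542, 0.987942, 1.030218, -1.395029]
Step 3: Dot product.
a^T * proj(x) = -5*(-0.128542) + 5*0.987942 - 4*1.030218 - 4*(-1.395029) = 7.0417


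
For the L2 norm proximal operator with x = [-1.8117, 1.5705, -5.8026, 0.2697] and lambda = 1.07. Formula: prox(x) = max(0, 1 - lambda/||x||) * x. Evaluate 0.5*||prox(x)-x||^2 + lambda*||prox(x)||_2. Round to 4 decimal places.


Step 1: Compute ||x||.
||x|| = 6.2842
Step 2: Compute scaling factor.
scale = max(0, 1 - 1.07/6.2842) = 0.8297
Step 3: prox(x) = [-1.5032, 1.3031, -4.8146, 0.2238]
||prox(x)|| = 5.2142
Step 4: Proximal objective.
0.5*||prox-x||^2 = 0.5725
lambda*||prox|| = 5.5792
Total = 6.1517


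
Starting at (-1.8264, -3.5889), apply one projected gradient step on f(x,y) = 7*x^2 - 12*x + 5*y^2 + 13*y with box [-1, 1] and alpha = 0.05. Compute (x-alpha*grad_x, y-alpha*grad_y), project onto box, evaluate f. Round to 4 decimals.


Step 1: Compute gradient at (-1.8264, -3.5889).
grad_x = 2*7*-1.8264 - 12 = -37.5696
grad_y = 2*5*-3.5889 + 13 = -22.889
Step 2: Gradient step.
x_raw = -1.8264 - 0.05*-37.5696 = 0.0521
y_raw = -3.5889 - 0.05*-22.889 = -2.4445
Step 3: Project onto [-1, 1].
x_proj = clip(0.0521) = 0.0521
y_proj = clip(-2.4445) = -1.0
Step 4: Evaluate f.
f(0.0521, -1.0) = -8.606


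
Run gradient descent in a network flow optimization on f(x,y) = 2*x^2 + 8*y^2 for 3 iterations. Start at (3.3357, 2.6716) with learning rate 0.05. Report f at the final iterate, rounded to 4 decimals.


Gradient descent on f(x,y) = 2*x^2 + 8*y^2.
Starting point: (3.3357, 2.6716), alpha = 0.05
Step 1: grad_x = 2*2*3.3357 = 13.3428, grad_y = 2*8*2.6716 = 42.7456
  x_1 = 3.3357 - 0.05*13.3428 = 2.6686
  y_1 = 2.6716 - 0.05*42.7456 = 0.5343
Step 2: grad_x = 2*2*2.6686 = 10.6742, grad_y = 2*8*0.5343 = 8.5491
  x_2 = 2.6686 - 0.05*10.6742 = 2.1348
  y_2 = 0.5343 - 0.05*8.5491 = 0.1069
Step 3: grad_x = 2*2*2.1348 = 8.5394, grad_y = 2*8*0.1069 = 1.7098
  x_3 = 2.1348 - 0.05*8.5394 = 1.7079
  y_3 = 0.1069 - 0.05*1.7098 = 0.0214
f(1.7079, 0.0214) = 2*1.7079^2 + 8*0.0214^2 = 5.8374


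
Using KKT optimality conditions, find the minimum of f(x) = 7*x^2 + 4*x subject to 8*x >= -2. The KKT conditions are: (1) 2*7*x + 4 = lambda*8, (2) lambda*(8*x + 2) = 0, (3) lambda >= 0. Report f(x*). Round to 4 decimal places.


Step 1: Try lambda = 0 (constraint inactive).
x_unc = -4/(2*7) = -0.2857
Check: 8*-0.2857 = -2.2856 < -2 -- violated!
Step 2: Constraint must be active: 8*x = -2
x* = -2/8 = -0.25
lambda = (2*7*(-0.25) + 4)/8 = 0.0625
Step 3: Compute optimal value.
f(x*) = 7*(-0.25)^2 + 4*(-0.25) = -0.5625


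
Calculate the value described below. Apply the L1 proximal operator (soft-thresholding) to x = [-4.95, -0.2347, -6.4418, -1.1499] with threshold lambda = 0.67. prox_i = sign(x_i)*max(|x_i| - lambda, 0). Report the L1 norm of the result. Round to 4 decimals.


Soft-thresholding with lambda = 0.67:
prox(-4.95) = sign(-4.95)*max(|-4.95| - 0.67, 0) = -4.28
prox(-0.2347) = sign(-0.2347)*max(|-0.2347| - 0.67, 0) = 0.0
prox(-6.4418) = sign(-6.4418)*max(|-6.4418| - 0.67, 0) = -5.7718
prox(-1.1499) = sign(-1.1499)*max(|-1.1499| - 0.67, 0) = -0.4799
prox(x) = [-4.28, 0.0, -5.7718, -0.4799]
||prox(x)||_1 = 4.28 + 0.0 + 5.7718 + 0.4799 = 10.5317


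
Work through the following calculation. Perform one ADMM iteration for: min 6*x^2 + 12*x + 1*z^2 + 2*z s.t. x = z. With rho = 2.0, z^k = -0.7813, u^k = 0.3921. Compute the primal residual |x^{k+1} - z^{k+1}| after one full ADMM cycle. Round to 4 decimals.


ADMM iteration with rho = 2.0, z^k = -0.7813, u^k = 0.3921
Step 1: x-update.
Minimize 6*x^2 + 12*x + (2.0/2)*(x + 0.7813 + 0.3921)^2
FOC: (2*6 + 2.0)*x = -12 + 2.0*(-0.7813 - 0.3921)
x^{k+1} = -1.0248
Step 2: z-update.
Minimize 1*z^2 + 2*z + (2.0/2)*(-1.0248 - z + 0.3921)^2
FOC: (2*1 + 2.0)*z = -2 + 2.0*(-1.0248 + 0.3921)
z^{k+1} = -0.8163
Step 3: u-update.
u^{k+1} = 0.3921 - 1.0248 + 0.8163 = 0.1837
Step 4: Primal residual = |-1.0248 + 0.8163| = 0.2084


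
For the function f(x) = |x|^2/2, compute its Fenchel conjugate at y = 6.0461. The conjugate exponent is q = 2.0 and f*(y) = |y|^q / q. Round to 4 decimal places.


The conjugate exponent q satisfies 1/p + 1/q = 1.
p = 2, so q = 2/(2 - 1) = 2.0
|y|^q = 6.0461^2.0 = 36.5553
f*(6.0461) = 36.5553 / 2.0 = 18.2777


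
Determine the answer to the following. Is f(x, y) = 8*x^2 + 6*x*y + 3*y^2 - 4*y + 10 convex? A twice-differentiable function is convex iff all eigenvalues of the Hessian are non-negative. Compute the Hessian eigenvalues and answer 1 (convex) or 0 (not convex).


The Hessian of f(x,y) = 8*x^2 + 6*x*y + 3*y^2 - 4*y + 10 is:
H = [[16, 6], [6, 6]]
Trace = 16 + 6 = 22
Determinant = 16*6 - (6)^2 = 60
Discriminant = (22)^2 - 4*60 = 244.0
Eigenvalues: lambda_1 = 3.1898, lambda_2 = 18.8102
The function is convex.

1


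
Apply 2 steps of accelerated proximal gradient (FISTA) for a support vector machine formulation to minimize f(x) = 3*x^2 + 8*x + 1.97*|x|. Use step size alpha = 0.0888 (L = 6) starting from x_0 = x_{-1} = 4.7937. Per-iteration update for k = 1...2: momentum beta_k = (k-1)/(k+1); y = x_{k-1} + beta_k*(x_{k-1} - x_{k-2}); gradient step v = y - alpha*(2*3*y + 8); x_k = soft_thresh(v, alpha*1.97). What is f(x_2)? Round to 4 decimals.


FISTA on f(x) = 3*x^2 + 8*x + 1.97*|x|
L = 6, alpha = 0.0888
Iteration 1: beta = 0.0, y = 4.7937 + 0.0*(4.7937 - 4.7937) = 4.7937
  grad(y) = 36.7622, v = y - alpha*grad = 1.5292
  prox(v) = soft_thresh(1.5292, 0.1749) = 1.3543
Iteration 2: beta = 0.3333, y = 1.3543 + 0.3333*(1.3543 - 4.7937) = 0.2078
  grad(y) = 9.2468, v = y - alpha*grad = -0.6133
  prox(v) = soft_thresh(-0.6133, 0.1749) = -0.4384
f(x_2) = 3*(-0.4384)^2 + 8*(-0.4384) + 1.97*|-0.4384| = -2.0669


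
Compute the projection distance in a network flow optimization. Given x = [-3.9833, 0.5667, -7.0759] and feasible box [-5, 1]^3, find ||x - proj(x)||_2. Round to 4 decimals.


Project each component onto [-5, 1].
clip(-3.9833) = -3.9833, clip(0.5667) = 0.5667, clip(-7.0759) = -5.0
Projection = [-3.9833, 0.5667, -5.0]
Squared diffs: [0.0, 0.0, 4.3094]
Distance = sqrt(4.3094) = 2.0759


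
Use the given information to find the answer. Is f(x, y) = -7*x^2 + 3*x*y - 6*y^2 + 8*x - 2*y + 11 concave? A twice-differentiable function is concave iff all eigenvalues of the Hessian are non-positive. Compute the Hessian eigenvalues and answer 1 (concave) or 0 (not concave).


The Hessian of f(x,y) = -7*x^2 + 3*x*y - 6*y^2 + 8*x - 2*y + 11 is:
H = [[-14, 3], [3, -12]]
Trace = -14 - 12 = -26
Determinant = -14*-12 - (3)^2 = 159
Discriminant = (-26)^2 - 4*159 = 40.0
Eigenvalues: lambda_1 = -16.1623, lambda_2 = -9.8377
The function is concave.

1


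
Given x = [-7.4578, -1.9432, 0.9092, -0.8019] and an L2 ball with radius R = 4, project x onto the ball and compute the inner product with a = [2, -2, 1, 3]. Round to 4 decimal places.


Step 1: Compute ||x|| (intermediates to 6 decimals).
||x|| = sqrt((-7.4578)^2 + (-1.9432)^2 + 0.9092^2 + (-0.8019)^2) = 7.80157
Step 2: Project.
Since ||x|| > R, scale = R/||x|| = 4/7.80157 = 0.512717, proj(x) = scale * x
proj(x) = [-3.823741, -0.996312, 0.466162, -0.411148]
Step 3: Dot product.
a^T * proj(x) = 2*(-3.823741) - 2*(-0.996312) + 1*0.466162 + 3*(-0.411148) = -6.4221


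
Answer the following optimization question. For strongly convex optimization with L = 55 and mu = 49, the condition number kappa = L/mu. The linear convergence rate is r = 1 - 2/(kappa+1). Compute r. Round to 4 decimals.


Step 1: Compute the condition number.
kappa = L/mu = 55/49 = 1.1224
Step 2: Compute the convergence rate.
r = 1 - 2/(kappa + 1) = 1 - 2*mu/(L + mu) = (L - mu)/(L + mu) = 6/104 = 0.0577


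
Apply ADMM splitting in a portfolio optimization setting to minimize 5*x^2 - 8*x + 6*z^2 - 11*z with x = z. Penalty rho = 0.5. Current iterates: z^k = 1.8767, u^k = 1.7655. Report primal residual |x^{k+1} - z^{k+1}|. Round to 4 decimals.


ADMM iteration with rho = 0.5, z^k = 1.8767, u^k = 1.7655
Step 1: x-update.
Minimize 5*x^2 - 8*x + (0.5/2)*(x - 1.8767 + 1.7655)^2
FOC: (2*5 + 0.5)*x = 8 + 0.5*(1.8767 - 1.7655)
x^{k+1} = 0.7672
Step 2: z-update.
Minimize 6*z^2 - 11*z + (0.5/2)*(0.7672 - z + 1.7655)^2
FOC: (2*6 + 0.5)*z = 11 + 0.5*(0.7672 + 1.7655)
z^{k+1} = 0.9813
Step 3: u-update.
u^{k+1} = 1.7655 + 0.7672 - 0.9813 = 1.5514
Step 4: Primal residual = |0.7672 - 0.9813| = 0.2141


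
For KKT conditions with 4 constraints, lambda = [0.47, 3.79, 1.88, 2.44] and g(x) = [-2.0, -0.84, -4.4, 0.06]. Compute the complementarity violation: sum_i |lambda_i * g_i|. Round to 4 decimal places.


KKT complementary slackness check:
lambda_1 * g_1 = 0.47 * -2.0 = -0.94
lambda_2 * g_2 = 3.79 * -0.84 = -3.1836
lambda_3 * g_3 = 1.88 * -4.4 = -8.272
lambda_4 * g_4 = 2.44 * 0.06 = 0.1464
Total violation = 0.94 + 3.1836 + 8.272 + 0.1464 = 12.542


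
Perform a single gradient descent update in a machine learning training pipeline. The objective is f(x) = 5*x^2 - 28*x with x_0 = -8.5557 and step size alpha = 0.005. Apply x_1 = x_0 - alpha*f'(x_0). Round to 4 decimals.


We compute the gradient at x_0 and apply the update.
f'(x) = 10*x - 28
f'(-8.5557) = 10*-8.5557 - 28 = -113.557
x_1 = -8.5557 - 0.005*-113.557 = -7.9879


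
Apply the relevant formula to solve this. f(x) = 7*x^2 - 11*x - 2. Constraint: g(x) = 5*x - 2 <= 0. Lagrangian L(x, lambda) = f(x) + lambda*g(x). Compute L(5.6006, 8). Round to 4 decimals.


Step 1: Evaluate f(x).
f(5.6006) = 7*5.6006^2 - 11*5.6006 - 2 = 155.9604
Step 2: Evaluate g(x).
g(5.6006) = 5*5.6006 - 2 = 26.003
Step 3: Compute Lagrangian.
L = 155.9604 + 8*26.003 = 363.9844


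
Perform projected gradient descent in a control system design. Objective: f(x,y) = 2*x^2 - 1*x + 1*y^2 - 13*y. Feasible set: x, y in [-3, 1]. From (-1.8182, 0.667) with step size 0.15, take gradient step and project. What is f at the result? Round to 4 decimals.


Step 1: Compute gradient at (-1.8182, 0.667).
grad_x = 2*2*-1.8182 - 1 = -8.2728
grad_y = 2*1*0.667 - 13 = -11.666
Step 2: Gradient step.
x_raw = -1.8182 - 0.15*-8.2728 = -0.5773
y_raw = 0.667 - 0.15*-11.666 = 2.4169
Step 3: Project onto [-3, 1].
x_proj = clip(-0.5773) = -0.5773
y_proj = clip(2.4169) = 1.0
Step 4: Evaluate f.
f(-0.5773, 1.0) = -10.7562


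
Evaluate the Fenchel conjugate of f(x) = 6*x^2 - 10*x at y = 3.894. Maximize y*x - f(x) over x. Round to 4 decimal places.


f*(y) = sup_x {y*x - a*x^2 - b*x} = sup_x {(y-b)*x - a*x^2}
FOC: (y - b) - 2a*x = 0 => x* = (y - b)/(2a)
x* = (3.894 + 10)/(2*6) = 1.1578
f*(3.894) = (y-b)^2/(4a) = (3.894 + 10)^2/(4*6)
= 193.0432/24 = 8.0435


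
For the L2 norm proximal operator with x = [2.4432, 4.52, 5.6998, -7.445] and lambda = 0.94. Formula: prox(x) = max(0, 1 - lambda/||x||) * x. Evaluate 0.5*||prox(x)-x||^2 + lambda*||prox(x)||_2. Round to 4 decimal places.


Step 1: Compute ||x||.
||x|| = 10.6918
Step 2: Compute scaling factor.
scale = max(0, 1 - 0.94/10.6918) = 0.9121
Step 3: prox(x) = [2.2284, 4.1226, 5.1987, -6.7905]
||prox(x)|| = 9.7518
Step 4: Proximal objective.
0.5*||prox-x||^2 = 0.4418
lambda*||prox|| = 9.1667
Total = 9.6085


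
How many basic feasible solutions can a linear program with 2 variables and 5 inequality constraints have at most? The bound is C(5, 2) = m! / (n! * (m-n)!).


Each vertex corresponds to some choice of n active constraints out of m, so the number of vertices is at most C(m, n) = m! / (n!(m-n)!).
m = 5, n = 2
Numerator: 5 * 4
Denominator: 2! = 2
C(5, 2) = 10


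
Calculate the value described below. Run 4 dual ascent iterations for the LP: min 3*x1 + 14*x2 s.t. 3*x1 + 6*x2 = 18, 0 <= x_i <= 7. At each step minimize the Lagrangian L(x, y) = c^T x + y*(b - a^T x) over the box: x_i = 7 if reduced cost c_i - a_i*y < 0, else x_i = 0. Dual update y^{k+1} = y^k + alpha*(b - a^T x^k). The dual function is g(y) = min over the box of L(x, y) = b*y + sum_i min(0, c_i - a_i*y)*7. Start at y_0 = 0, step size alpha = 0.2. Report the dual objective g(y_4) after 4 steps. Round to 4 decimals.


Dual ascent for LP: min 3*x1 + 14*x2, 3*x1 + 6*x2 = 18, 0 <= x_i <= 7
Step 1: y^k = 0.0, reduced costs: (3.0, 14.0)
  x^k = (0.0, 0.0), subgradient = b - a^T x = 18.0
  y^{k+1} = 0.0 + 0.2*18.0 = 3.6
Step 2: y^k = 3.6, reduced costs: (-7.8, -7.6)
  x^k = (7.0, 7.0), subgradient = b - a^T x = -45.0
  y^{k+1} = 3.6 + 0.2*-45.0 = -5.4
Step 3: y^k = -5.4, reduced costs: (19.2, 46.4)
  x^k = (0.0, 0.0), subgradient = b - a^T x = 18.0
  y^{k+1} = -5.4 + 0.2*18.0 = -1.8
Step 4: y^k = -1.8, reduced costs: (8.4, 24.8)
  x^k = (0.0, 0.0), subgradient = b - a^T x = 18.0
  y^{k+1} = -1.8 + 0.2*18.0 = 1.8
Dual objective at y_4 = 1.8: reduced costs (-2.4, 3.2), box minimizer x = (7.0, 0.0)
g(y_4) = b*y + (c1 - a1*y)*x1 + (c2 - a2*y)*x2 = 18*1.8 + (-2.4)*7.0 + 3.2*0.0 = 32.4 - 16.8 + 0.0 = 15.6


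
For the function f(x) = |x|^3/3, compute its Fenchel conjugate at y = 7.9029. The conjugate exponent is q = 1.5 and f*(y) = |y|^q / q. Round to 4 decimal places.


The conjugate exponent q satisfies 1/p + 1/q = 1.
p = 3, so q = 3/(3 - 1) = 1.5
|y|^q = 7.9029^1.5 = 22.2167
f*(7.9029) = 22.2167 / 1.5 = 14.8111


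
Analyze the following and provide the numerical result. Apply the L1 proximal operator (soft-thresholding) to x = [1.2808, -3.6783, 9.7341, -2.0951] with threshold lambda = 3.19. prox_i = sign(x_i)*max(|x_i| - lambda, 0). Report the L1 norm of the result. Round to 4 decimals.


Soft-thresholding with lambda = 3.19:
prox(1.2808) = sign(1.2808)*max(|1.2808| - 3.19, 0) = 0.0
prox(-3.6783) = sign(-3.6783)*max(|-3.6783| - 3.19, 0) = -0.4883
prox(9.7341) = sign(9.7341)*max(|9.7341| - 3.19, 0) = 6.5441
prox(-2.0951) = sign(-2.0951)*max(|-2.0951| - 3.19, 0) = 0.0
prox(x) = [0.0, -0.4883, 6.5441, 0.0]
||prox(x)||_1 = 0.0 + 0.4883 + 6.5441 + 0.0 = 7.0324


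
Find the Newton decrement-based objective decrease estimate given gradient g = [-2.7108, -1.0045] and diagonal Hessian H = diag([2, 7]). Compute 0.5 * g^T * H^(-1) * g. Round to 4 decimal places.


Step 1: H is diagonal, so H^(-1) * g = [-1.3554, -0.1435].
Step 2: g^T H^(-1) g = sum_i g_i^2 / H_ii
  = (-2.7108)^2/2 + (-1.0045)^2/7
  = 3.6742 + 0.1441 = 3.8184
Step 3: Objective decrease = 0.5 * g^T H^(-1) g = 1.9092


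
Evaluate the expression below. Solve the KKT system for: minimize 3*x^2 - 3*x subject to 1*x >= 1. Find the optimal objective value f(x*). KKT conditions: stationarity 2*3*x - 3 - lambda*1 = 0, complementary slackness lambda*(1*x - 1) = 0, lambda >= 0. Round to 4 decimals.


Step 1: Try lambda = 0 (constraint inactive).
x_unc = 3/(2*3) = 0.5
Check: 1*0.5 = 0.5 < 1 -- violated!
Step 2: Constraint must be active: 1*x = 1
x* = 1/1 = 1.0
lambda = (2*3*1.0 - 3)/1 = 3.0
Step 3: Compute optimal value.
f(x*) = 3*1.0^2 - 3*1.0 = 0.0


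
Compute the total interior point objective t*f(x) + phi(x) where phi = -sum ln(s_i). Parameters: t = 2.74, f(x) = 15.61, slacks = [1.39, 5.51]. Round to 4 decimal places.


Step 1: Compute log-barrier.
ln values: [0.3293, 1.7066]
phi = -(0.3293 + 1.7066) = -2.0359
Step 2: Compute augmented objective.
t*f(x) = 2.74*15.61 = 42.7714
Total = 42.7714 - 2.0359 = 40.7355


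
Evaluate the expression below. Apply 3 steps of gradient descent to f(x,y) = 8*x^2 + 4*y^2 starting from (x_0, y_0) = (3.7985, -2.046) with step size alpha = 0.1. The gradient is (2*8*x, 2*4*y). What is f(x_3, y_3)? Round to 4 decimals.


Gradient descent on f(x,y) = 8*x^2 + 4*y^2.
Starting point: (3.7985, -2.046), alpha = 0.1
Step 1: grad_x = 2*8*3.7985 = 60.776, grad_y = 2*4*-2.046 = -16.368
  x_1 = 3.7985 - 0.1*60.776 = -2.2791
  y_1 = -2.046 - 0.1*-16.368 = -0.4092
Step 2: grad_x = 2*8*-2.2791 = -36.4656, grad_y = 2*4*-0.4092 = -3.2736
  x_2 = -2.2791 - 0.1*-36.4656 = 1.3675
  y_2 = -0.4092 - 0.1*-3.2736 = -0.0818
Step 3: grad_x = 2*8*1.3675 = 21.8794, grad_y = 2*4*-0.0818 = -0.6547
  x_3 = 1.3675 - 0.1*21.8794 = -0.8205
  y_3 = -0.0818 - 0.1*-0.6547 = -0.0164
f(-0.8205, -0.0164) = 8*(-0.8205)^2 + 4*(-0.0164)^2 = 5.3865


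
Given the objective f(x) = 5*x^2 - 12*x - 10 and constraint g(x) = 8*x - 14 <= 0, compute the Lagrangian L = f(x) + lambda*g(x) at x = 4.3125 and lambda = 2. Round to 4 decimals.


Step 1: Evaluate f(x).
f(4.3125) = 5*4.3125^2 - 12*4.3125 - 10 = 31.2383
Step 2: Evaluate g(x).
g(4.3125) = 8*4.3125 - 14 = 20.5
Step 3: Compute Lagrangian.
L = 31.2383 + 2*20.5 = 72.2383


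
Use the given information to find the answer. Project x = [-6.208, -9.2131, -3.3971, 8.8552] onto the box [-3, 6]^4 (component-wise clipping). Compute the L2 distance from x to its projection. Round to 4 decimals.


Project each component onto [-3, 6].
clip(-6.208) = -3.0, clip(-9.2131) = -3.0, clip(-3.3971) = -3.0, clip(8.8552) = 6.0
Projection = [-3.0, -3.0, -3.0, 6.0]
Squared diffs: [10.2913, 38.6026, 0.1577, 8.1522]
Distance = sqrt(57.2038) = 7.5633


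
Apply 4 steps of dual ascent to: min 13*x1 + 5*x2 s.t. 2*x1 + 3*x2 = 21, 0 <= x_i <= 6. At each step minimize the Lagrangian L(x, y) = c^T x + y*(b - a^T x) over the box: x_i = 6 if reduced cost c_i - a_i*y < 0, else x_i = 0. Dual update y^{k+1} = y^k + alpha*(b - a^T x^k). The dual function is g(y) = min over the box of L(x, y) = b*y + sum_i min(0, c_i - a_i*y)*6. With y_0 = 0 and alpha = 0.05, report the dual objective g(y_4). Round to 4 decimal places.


Dual ascent for LP: min 13*x1 + 5*x2, 2*x1 + 3*x2 = 21, 0 <= x_i <= 6
Step 1: y^k = 0.0, reduced costs: (13.0, 5.0)
  x^k = (0.0, 0.0), subgradient = b - a^T x = 21.0
  y^{k+1} = 0.0 + 0.05*21.0 = 1.05
Step 2: y^k = 1.05, reduced costs: (10.9, 1.85)
  x^k = (0.0, 0.0), subgradient = b - a^T x = 21.0
  y^{k+1} = 1.05 + 0.05*21.0 = 2.1
Step 3: y^k = 2.1, reduced costs: (8.8, -1.3)
  x^k = (0.0, 6.0), subgradient = b - a^T x = 3.0
  y^{k+1} = 2.1 + 0.05*3.0 = 2.25
Step 4: y^k = 2.25, reduced costs: (8.5, -1.75)
  x^k = (0.0, 6.0), subgradient = b - a^T x = 3.0
  y^{k+1} = 2.25 + 0.05*3.0 = 2.4
Dual objective at y_4 = 2.4: reduced costs (8.2, -2.2), box minimizer x = (0.0, 6.0)
g(y_4) = b*y + (c1 - a1*y)*x1 + (c2 - a2*y)*x2 = 21*2.4 + 8.2*0.0 + (-2.2)*6.0 = 50.4 + 0.0 - 13.2 = 37.2


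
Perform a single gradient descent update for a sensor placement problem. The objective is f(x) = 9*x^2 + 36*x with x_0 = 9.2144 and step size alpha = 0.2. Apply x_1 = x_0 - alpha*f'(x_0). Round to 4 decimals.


We compute the gradient at x_0 and apply the update.
f'(x) = 18*x + 36
f'(9.2144) = 18*9.2144 + 36 = 201.8592
x_1 = 9.2144 - 0.2*201.8592 = -31.1574


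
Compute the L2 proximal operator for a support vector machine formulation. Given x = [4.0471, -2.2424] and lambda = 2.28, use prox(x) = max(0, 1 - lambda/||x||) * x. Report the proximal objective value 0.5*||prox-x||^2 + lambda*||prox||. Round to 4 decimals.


Step 1: Compute ||x||.
||x|| = 4.6268
Step 2: Compute scaling factor.
scale = max(0, 1 - 2.28/4.6268) = 0.5072
Step 3: prox(x) = [2.0528, -1.1374]
||prox(x)|| = 2.3468
Step 4: Proximal objective.
0.5*||prox-x||^2 = 2.5992
lambda*||prox|| = 5.3507
Total = 7.9499


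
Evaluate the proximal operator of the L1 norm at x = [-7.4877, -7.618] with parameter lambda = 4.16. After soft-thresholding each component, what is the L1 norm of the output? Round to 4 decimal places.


Soft-thresholding with lambda = 4.16:
prox(-7.4877) = sign(-7.4877)*max(|-7.4877| - 4.16, 0) = -3.3277
prox(-7.618) = sign(-7.618)*max(|-7.618| - 4.16, 0) = -3.458
prox(x) = [-3.3277, -3.458]
||prox(x)||_1 = 3.3277 + 3.458 = 6.7857


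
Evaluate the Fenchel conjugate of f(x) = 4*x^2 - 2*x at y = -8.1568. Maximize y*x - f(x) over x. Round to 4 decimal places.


f*(y) = sup_x {y*x - a*x^2 - b*x} = sup_x {(y-b)*x - a*x^2}
FOC: (y - b) - 2a*x = 0 => x* = (y - b)/(2a)
x* = (-8.1568 + 2)/(2*4) = -0.7696
f*(-8.1568) = (y-b)^2/(4a) = (-8.1568 + 2)^2/(4*4)
= 37.9062/16 = 2.3691


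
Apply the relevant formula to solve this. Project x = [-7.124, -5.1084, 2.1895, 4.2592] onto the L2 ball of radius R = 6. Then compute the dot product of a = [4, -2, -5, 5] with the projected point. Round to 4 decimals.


Step 1: Compute ||x|| (intermediates to 6 decimals).
||x|| = sqrt((-7.124)^2 + (-5.1084)^2 + 2.1895^2 + 4.2592^2) = 9.989085
Step 2: Project.
Since ||x|| > R, scale = R/||x|| = 6/9.989085 = 0.600656, proj(x) = scale * x
proj(x) = [-4.279073, -3.068391, 1.315136, 2.558314]
Step 3: Dot product.
a^T * proj(x) = 4*(-4.279073) - 2*(-3.068391) - 5*1.315136 + 5*2.558314 = -4.7636


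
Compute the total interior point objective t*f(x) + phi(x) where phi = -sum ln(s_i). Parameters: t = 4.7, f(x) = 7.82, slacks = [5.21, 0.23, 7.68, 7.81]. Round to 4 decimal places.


Step 1: Compute log-barrier.
ln values: [1.6506, -1.4697, 2.0386, 2.0554]
phi = -(1.6506 - 1.4697 + 2.0386 + 2.0554) = -4.2749
Step 2: Compute augmented objective.
t*f(x) = 4.7*7.82 = 36.754
Total = 36.754 - 4.2749 = 32.4791


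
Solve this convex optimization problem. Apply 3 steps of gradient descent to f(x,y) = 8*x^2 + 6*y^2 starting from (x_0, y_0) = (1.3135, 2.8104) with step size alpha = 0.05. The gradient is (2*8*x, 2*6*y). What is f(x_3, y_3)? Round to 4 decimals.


Gradient descent on f(x,y) = 8*x^2 + 6*y^2.
Starting point: (1.3135, 2.8104), alpha = 0.05
Step 1: grad_x = 2*8*1.3135 = 21.016, grad_y = 2*6*2.8104 = 33.7248
  x_1 = 1.3135 - 0.05*21.016 = 0.2627
  y_1 = 2.8104 - 0.05*33.7248 = 1.1242
Step 2: grad_x = 2*8*0.2627 = 4.2032, grad_y = 2*6*1.1242 = 13.4899
  x_2 = 0.2627 - 0.05*4.2032 = 0.0525
  y_2 = 1.1242 - 0.05*13.4899 = 0.4497
Step 3: grad_x = 2*8*0.0525 = 0.8406, grad_y = 2*6*0.4497 = 5.396
  x_3 = 0.0525 - 0.05*0.8406 = 0.0105
  y_3 = 0.4497 - 0.05*5.396 = 0.1799
f(0.0105, 0.1799) = 8*0.0105^2 + 6*0.1799^2 = 0.195


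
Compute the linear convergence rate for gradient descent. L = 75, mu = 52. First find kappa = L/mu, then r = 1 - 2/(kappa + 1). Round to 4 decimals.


Step 1: Compute the condition number.
kappa = L/mu = 75/52 = 1.4423
Step 2: Compute the convergence rate.
r = 1 - 2/(kappa + 1) = 1 - 2*mu/(L + mu) = (L - mu)/(L + mu) = 23/127 = 0.1811


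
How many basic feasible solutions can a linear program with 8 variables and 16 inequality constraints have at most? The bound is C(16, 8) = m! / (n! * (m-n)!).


Each vertex corresponds to some choice of n active constraints out of m, so the number of vertices is at most C(m, n) = m! / (n!(m-n)!).
m = 16, n = 8
Numerator: 16 * 15 * 14 * 13 * 12 * 11 * 10 * 9
Denominator: 8! = 40320
C(16, 8) = 12870


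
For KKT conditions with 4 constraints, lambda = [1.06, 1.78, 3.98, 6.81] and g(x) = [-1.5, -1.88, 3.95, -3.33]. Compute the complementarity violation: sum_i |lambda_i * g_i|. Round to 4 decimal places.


KKT complementary slackness check:
lambda_1 * g_1 = 1.06 * -1.5 = -1.59
lambda_2 * g_2 = 1.78 * -1.88 = -3.3464
lambda_3 * g_3 = 3.98 * 3.95 = 15.721
lambda_4 * g_4 = 6.81 * -3.33 = -22.6773
Total violation = 1.59 + 3.3464 + 15.721 + 22.6773 = 43.3347


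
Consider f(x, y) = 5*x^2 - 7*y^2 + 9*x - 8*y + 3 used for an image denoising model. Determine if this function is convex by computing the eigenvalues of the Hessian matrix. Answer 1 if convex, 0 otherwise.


The Hessian of f(x,y) = 5*x^2 - 7*y^2 + 9*x - 8*y + 3 is:
H = [[10, 0], [0, -14]]
Trace = 10 - 14 = -4
Determinant = 10*-14 - (0)^2 = -140
Discriminant = (-4)^2 - 4*-140 = 576.0
Eigenvalues: lambda_1 = -14.0, lambda_2 = 10.0
The function is not convex.

0


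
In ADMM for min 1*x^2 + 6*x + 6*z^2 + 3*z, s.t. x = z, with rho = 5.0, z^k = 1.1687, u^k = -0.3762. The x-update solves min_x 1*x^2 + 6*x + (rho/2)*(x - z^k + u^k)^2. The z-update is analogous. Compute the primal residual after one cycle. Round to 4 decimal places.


ADMM iteration with rho = 5.0, z^k = 1.1687, u^k = -0.3762
Step 1: x-update.
Minimize 1*x^2 + 6*x + (5.0/2)*(x - 1.1687 - 0.3762)^2
FOC: (2*1 + 5.0)*x = -6 + 5.0*(1.1687 + 0.3762)
x^{k+1} = 0.2464
Step 2: z-update.
Minimize 6*z^2 + 3*z + (5.0/2)*(0.2464 - z - 0.3762)^2
FOC: (2*6 + 5.0)*z = -3 + 5.0*(0.2464 - 0.3762)
z^{k+1} = -0.2147
Step 3: u-update.
u^{k+1} = -0.3762 + 0.2464 + 0.2147 = 0.0848
Step 4: Primal residual = |0.2464 + 0.2147| = 0.461


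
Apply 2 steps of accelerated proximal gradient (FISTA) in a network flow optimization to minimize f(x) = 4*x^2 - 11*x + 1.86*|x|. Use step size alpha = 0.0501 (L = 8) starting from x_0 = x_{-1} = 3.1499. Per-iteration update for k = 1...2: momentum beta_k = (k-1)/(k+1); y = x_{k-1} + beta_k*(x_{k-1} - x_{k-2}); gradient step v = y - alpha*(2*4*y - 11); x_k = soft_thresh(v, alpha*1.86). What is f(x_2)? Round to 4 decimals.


FISTA on f(x) = 4*x^2 - 11*x + 1.86*|x|
L = 8, alpha = 0.0501
Iteration 1: beta = 0.0, y = 3.1499 + 0.0*(3.1499 - 3.1499) = 3.1499
  grad(y) = 14.1992, v = y - alpha*grad = 2.4385
  prox(v) = soft_thresh(2.4385, 0.0932) = 2.3453
Iteration 2: beta = 0.3333, y = 2.3453 + 0.3333*(2.3453 - 3.1499) = 2.0771
  grad(y) = 5.6172, v = y - alpha*grad = 1.7957
  prox(v) = soft_thresh(1.7957, 0.0932) = 1.7025
f(x_2) = 4*1.7025^2 - 11*1.7025 + 1.86*|1.7025| = -3.9666


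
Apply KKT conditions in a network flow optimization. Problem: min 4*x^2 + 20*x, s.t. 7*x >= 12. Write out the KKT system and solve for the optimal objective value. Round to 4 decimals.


Step 1: Try lambda = 0 (constraint inactive).
x_unc = -20/(2*4) = -2.5
Check: 7*-2.5 = -17.5 < 12 -- violated!
Step 2: Constraint must be active: 7*x = 12
x* = 12/7 = 1.7143 (rounded; the exact value 12/7 is used below)
lambda = (2*4*(12/7) + 20)/7 = 4.8163
Step 3: Compute optimal value.
f(x*) = 4*(12/7)^2 + 20*(12/7) = 46.0408


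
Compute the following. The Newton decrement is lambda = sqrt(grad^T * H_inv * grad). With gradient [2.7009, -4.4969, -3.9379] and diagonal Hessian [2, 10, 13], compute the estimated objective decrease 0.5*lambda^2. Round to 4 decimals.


Step 1: H is diagonal, so H^(-1) * g = [1.3505, -0.4497, -0.3029].
Step 2: g^T H^(-1) g = sum_i g_i^2 / H_ii
  = (2.7009)^2/2 + (-4.4969)^2/10 + (-3.9379)^2/13
  = 3.6474 + 2.0222 + 1.1929 = 6.8625
Step 3: Objective decrease = 0.5 * g^T H^(-1) g = 3.4312


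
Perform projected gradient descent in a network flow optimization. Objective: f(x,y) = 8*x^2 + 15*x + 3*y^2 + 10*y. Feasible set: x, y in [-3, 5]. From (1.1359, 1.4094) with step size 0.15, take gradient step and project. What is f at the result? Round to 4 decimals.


Step 1: Compute gradient at (1.1359, 1.4094).
grad_x = 2*8*1.1359 + 15 = 33.1744
grad_y = 2*3*1.4094 + 10 = 18.4564
Step 2: Gradient step.
x_raw = 1.1359 - 0.15*33.1744 = -3.8403
y_raw = 1.4094 - 0.15*18.4564 = -1.3591
Step 3: Project onto [-3, 5].
x_proj = clip(-3.8403) = -3.0
y_proj = clip(-1.3591) = -1.3591
Step 4: Evaluate f.
f(-3.0, -1.3591) = 18.9505


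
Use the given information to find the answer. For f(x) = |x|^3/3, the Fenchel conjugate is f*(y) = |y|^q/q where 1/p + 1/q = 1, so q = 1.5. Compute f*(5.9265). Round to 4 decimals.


The conjugate exponent q satisfies 1/p + 1/q = 1.
p = 3, so q = 3/(3 - 1) = 1.5
|y|^q = 5.9265^1.5 = 14.4277
f*(5.9265) = 14.4277 / 1.5 = 9.6185


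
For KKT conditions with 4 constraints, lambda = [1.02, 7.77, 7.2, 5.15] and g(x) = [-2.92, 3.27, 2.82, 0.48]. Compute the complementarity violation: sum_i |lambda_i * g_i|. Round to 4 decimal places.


KKT complementary slackness check:
lambda_1 * g_1 = 1.02 * -2.92 = -2.9784
lambda_2 * g_2 = 7.77 * 3.27 = 25.4079
lambda_3 * g_3 = 7.2 * 2.82 = 20.304
lambda_4 * g_4 = 5.15 * 0.48 = 2.472
Total violation = 2.9784 + 25.4079 + 20.304 + 2.472 = 51.1623


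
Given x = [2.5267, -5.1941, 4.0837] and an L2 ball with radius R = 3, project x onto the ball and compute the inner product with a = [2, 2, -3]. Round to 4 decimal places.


Step 1: Compute ||x|| (intermediates to 6 decimals).
||x|| = sqrt(2.5267^2 + (-5.1941)^2 + 4.0837^2) = 7.07386
Step 2: Project.
Since ||x|| > R, scale = R/||x|| = 3/7.07386 = 0.424097, proj(x) = scale * x
proj(x) = [1.071566, -2.202802, 1.731885]
Step 3: Dot product.
a^T * proj(x) = 2*1.071566 + 2*(-2.202802) - 3*1.731885 = -7.4581


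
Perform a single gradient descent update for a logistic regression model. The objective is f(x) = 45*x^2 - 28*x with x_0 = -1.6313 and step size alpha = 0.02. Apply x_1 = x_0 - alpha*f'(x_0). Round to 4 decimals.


We compute the gradient at x_0 and apply the update.
f'(x) = 90*x - 28
f'(-1.6313) = 90*-1.6313 - 28 = -174.817
x_1 = -1.6313 - 0.02*-174.817 = 1.865


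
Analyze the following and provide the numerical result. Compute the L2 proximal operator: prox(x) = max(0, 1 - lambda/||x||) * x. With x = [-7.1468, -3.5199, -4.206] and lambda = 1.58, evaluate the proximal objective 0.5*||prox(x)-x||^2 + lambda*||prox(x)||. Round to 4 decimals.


Step 1: Compute ||x||.
||x|| = 9.0087
Step 2: Compute scaling factor.
scale = max(0, 1 - 1.58/9.0087) = 0.8246
Step 3: prox(x) = [-5.8934, -2.9026, -3.4683]
||prox(x)|| = 7.4287
Step 4: Proximal objective.
0.5*||prox-x||^2 = 1.2482
lambda*||prox|| = 11.7373
Total = 12.9856


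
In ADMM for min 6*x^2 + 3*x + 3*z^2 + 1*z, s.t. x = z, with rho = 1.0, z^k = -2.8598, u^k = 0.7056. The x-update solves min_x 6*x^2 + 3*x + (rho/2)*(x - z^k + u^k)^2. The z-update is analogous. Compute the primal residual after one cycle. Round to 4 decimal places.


ADMM iteration with rho = 1.0, z^k = -2.8598, u^k = 0.7056
Step 1: x-update.
Minimize 6*x^2 + 3*x + (1.0/2)*(x + 2.8598 + 0.7056)^2
FOC: (2*6 + 1.0)*x = -3 + 1.0*(-2.8598 - 0.7056)
x^{k+1} = -0.505
Step 2: z-update.
Minimize 3*z^2 + 1*z + (1.0/2)*(-0.505 - z + 0.7056)^2
FOC: (2*3 + 1.0)*z = -1 + 1.0*(-0.505 + 0.7056)
z^{k+1} = -0.1142
Step 3: u-update.
u^{k+1} = 0.7056 - 0.505 + 0.1142 = 0.3148
Step 4: Primal residual = |-0.505 + 0.1142| = 0.3908


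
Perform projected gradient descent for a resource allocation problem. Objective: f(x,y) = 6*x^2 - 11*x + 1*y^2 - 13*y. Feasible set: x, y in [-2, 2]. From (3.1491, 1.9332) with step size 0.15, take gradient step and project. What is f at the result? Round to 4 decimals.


Step 1: Compute gradient at (3.1491, 1.9332).
grad_x = 2*6*3.1491 - 11 = 26.7892
grad_y = 2*1*1.9332 - 13 = -9.1336
Step 2: Gradient step.
x_raw = 3.1491 - 0.15*26.7892 = -0.8693
y_raw = 1.9332 - 0.15*-9.1336 = 3.3032
Step 3: Project onto [-2, 2].
x_proj = clip(-0.8693) = -0.8693
y_proj = clip(3.3032) = 2.0
Step 4: Evaluate f.
f(-0.8693, 2.0) = -7.904


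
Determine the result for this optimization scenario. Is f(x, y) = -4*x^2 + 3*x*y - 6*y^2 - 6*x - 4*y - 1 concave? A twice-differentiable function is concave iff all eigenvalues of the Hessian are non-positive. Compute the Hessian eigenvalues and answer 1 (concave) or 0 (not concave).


The Hessian of f(x,y) = -4*x^2 + 3*x*y - 6*y^2 - 6*x - 4*y - 1 is:
H = [[-8, 3], [3, -12]]
Trace = -8 - 12 = -20
Determinant = -8*-12 - (3)^2 = 87
Discriminant = (-20)^2 - 4*87 = 52.0
Eigenvalues: lambda_1 = -13.6056, lambda_2 = -6.3944
The function is concave.

1


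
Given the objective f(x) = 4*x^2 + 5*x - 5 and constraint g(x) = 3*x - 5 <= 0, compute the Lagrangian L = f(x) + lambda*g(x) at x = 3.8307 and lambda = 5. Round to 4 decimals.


Step 1: Evaluate f(x).
f(3.8307) = 4*3.8307^2 + 5*3.8307 - 5 = 72.8505
Step 2: Evaluate g(x).
g(3.8307) = 3*3.8307 - 5 = 6.4921
Step 3: Compute Lagrangian.
L = 72.8505 + 5*6.4921 = 105.311


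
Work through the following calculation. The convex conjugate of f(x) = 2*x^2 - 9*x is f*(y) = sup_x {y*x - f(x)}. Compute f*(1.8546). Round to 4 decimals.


f*(y) = sup_x {y*x - a*x^2 - b*x} = sup_x {(y-b)*x - a*x^2}
FOC: (y - b) - 2a*x = 0 => x* = (y - b)/(2a)
x* = (1.8546 + 9)/(2*2) = 2.7137
f*(1.8546) = (y-b)^2/(4a) = (1.8546 + 9)^2/(4*2)
= 117.8223/8 = 14.7278


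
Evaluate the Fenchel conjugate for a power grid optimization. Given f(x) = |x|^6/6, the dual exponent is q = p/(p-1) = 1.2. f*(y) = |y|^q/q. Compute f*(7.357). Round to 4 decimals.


The conjugate exponent q satisfies 1/p + 1/q = 1.
p = 6, so q = 6/(6 - 1) = 1.2
|y|^q = 7.357^1.2 = 10.9658
f*(7.357) = 10.9658 / 1.2 = 9.1382


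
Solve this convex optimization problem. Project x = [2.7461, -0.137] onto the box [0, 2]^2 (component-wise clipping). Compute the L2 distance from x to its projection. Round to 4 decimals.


Project each component onto [0, 2].
clip(2.7461) = 2.0, clip(-0.137) = 0.0
Projection = [2.0, 0.0]
Squared diffs: [0.5567, 0.0188]
Distance = sqrt(0.5755) = 0.7586


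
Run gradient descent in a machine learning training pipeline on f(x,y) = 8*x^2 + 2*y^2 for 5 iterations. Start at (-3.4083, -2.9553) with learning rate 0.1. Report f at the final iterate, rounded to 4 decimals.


Gradient descent on f(x,y) = 8*x^2 + 2*y^2.
Starting point: (-3.4083, -2.9553), alpha = 0.1
Step 1: grad_x = 2*8*-3.4083 = -54.5328, grad_y = 2*2*-2.9553 = -11.8212
  x_1 = -3.4083 - 0.1*-54.5328 = 2.045
  y_1 = -2.9553 - 0.1*-11.8212 = -1.7732
Step 2: grad_x = 2*8*2.045 = 32.7197, grad_y = 2*2*-1.7732 = -7.0927
  x_2 = 2.045 - 0.1*32.7197 = -1.227
  y_2 = -1.7732 - 0.1*-7.0927 = -1.0639
Step 3: grad_x = 2*8*-1.227 = -19.6318, grad_y = 2*2*-1.0639 = -4.2556
  x_3 = -1.227 - 0.1*-19.6318 = 0.7362
  y_3 = -1.0639 - 0.1*-4.2556 = -0.6383
Step 4: grad_x = 2*8*0.7362 = 11.7791, grad_y = 2*2*-0.6383 = -2.5534
  x_4 = 0.7362 - 0.1*11.7791 = -0.4417
  y_4 = -0.6383 - 0.1*-2.5534 = -0.383
Step 5: grad_x = 2*8*-0.4417 = -7.0675, grad_y = 2*2*-0.383 = -1.532
  x_5 = -0.4417 - 0.1*-7.0675 = 0.265
  y_5 = -0.383 - 0.1*-1.532 = -0.2298
f(0.265, -0.2298) = 8*0.265^2 + 2*(-0.2298)^2 = 0.6675


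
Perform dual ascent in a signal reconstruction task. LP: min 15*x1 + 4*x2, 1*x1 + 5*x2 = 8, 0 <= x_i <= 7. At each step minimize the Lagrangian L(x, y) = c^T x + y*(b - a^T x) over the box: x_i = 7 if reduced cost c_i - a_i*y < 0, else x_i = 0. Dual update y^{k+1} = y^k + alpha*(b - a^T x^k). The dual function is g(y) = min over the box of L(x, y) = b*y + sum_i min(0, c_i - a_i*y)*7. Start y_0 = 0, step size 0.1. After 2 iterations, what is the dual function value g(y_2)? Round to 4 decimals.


Dual ascent for LP: min 15*x1 + 4*x2, 1*x1 + 5*x2 = 8, 0 <= x_i <= 7
Step 1: y^k = 0.0, reduced costs: (15.0, 4.0)
  x^k = (0.0, 0.0), subgradient = b - a^T x = 8.0
  y^{k+1} = 0.0 + 0.1*8.0 = 0.8
Step 2: y^k = 0.8, reduced costs: (14.2, 0.0)
  x^k = (0.0, 0.0), subgradient = b - a^T x = 8.0
  y^{k+1} = 0.8 + 0.1*8.0 = 1.6
Dual objective at y_2 = 1.6: reduced costs (13.4, -4.0), box minimizer x = (0.0, 7.0)
g(y_2) = b*y + (c1 - a1*y)*x1 + (c2 - a2*y)*x2 = 8*1.6 + 13.4*0.0 + (-4.0)*7.0 = 12.8 + 0.0 - 28.0 = -15.2
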